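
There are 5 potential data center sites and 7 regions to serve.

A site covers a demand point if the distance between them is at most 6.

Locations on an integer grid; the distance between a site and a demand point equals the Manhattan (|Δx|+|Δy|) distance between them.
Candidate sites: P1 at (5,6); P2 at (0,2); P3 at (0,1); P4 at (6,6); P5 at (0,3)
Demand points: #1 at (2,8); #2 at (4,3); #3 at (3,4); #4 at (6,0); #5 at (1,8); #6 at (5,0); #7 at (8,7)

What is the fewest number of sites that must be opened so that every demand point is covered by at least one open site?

2

Coverage sets (demand points within 6 of each site):
  P1: {#1, #2, #3, #5, #6, #7}
  P2: {#2, #3}
  P3: {#2, #3, #6}
  P4: {#1, #2, #3, #4, #7}
  P5: {#2, #3, #5}
No single site covers all 7 demand points.
But {P1, P4} covers everything, so the minimum is 2.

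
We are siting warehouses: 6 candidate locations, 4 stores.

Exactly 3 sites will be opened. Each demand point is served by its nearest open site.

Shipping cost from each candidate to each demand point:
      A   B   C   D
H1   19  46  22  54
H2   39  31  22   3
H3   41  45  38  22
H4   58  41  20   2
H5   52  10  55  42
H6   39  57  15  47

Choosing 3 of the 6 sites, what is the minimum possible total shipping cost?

51

Open {H1, H4, H5}.
  A→H1 19, B→H5 10, C→H4 20, D→H4 2  ⇒ total 51.
Compare {H1, H2, H5}: total 54.
Compare {H4, H5, H6}: total 66.
No size-3 selection does better; minimum is 51.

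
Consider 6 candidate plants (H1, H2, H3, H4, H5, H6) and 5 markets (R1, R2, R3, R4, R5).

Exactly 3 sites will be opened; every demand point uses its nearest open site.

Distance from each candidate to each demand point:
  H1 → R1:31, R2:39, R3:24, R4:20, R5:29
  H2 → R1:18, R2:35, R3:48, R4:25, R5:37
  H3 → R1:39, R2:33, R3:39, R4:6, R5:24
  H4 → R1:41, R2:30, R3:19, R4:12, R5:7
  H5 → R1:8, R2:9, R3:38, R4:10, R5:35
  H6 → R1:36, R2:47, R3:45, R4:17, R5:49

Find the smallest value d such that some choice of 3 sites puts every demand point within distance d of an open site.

19

Open {H1, H4, H5}.
  Farthest demand point is R3 at distance 19 (to H4); all others are ≤ 19.
With {H2, H4, H5} the worst case is 19.
With {H3, H4, H5} the worst case is 19.
No size-3 selection achieves below 19.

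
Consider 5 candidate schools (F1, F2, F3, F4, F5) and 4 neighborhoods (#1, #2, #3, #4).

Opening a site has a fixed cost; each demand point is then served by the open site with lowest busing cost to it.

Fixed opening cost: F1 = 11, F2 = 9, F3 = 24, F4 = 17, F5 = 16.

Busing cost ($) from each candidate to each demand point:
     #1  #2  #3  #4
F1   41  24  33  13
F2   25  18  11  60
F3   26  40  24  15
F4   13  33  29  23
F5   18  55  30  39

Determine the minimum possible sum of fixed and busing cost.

87

Open {F1, F2}: assign each demand point to its cheapest open site.
  #1→F2 25, #2→F2 18, #3→F2 11, #4→F1 13
  busing cost 67, fixed 20 → total 87.
Compare {F2, F4}: busing cost 65 + fixed 26 = 91.
Compare {F1, F2, F4}: busing cost 55 + fixed 37 = 92.
Compare {F1, F2, F5}: busing cost 60 + fixed 36 = 96.
All other subsets cost ≥ 91. Minimum total cost: 87.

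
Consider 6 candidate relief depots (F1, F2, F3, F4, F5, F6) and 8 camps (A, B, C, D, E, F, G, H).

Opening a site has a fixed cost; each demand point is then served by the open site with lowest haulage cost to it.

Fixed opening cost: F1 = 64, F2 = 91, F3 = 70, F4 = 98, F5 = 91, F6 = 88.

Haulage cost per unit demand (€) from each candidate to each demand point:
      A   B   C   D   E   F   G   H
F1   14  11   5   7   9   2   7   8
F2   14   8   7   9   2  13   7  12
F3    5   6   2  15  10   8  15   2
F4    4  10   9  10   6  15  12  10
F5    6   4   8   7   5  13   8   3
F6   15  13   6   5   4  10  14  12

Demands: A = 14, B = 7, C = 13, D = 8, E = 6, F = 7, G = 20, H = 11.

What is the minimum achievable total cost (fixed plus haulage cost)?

558

Open {F1, F3}: assign each demand point to its cheapest open site.
  A→F3 14×5=70, B→F3 7×6=42, C→F3 13×2=26, D→F1 8×7=56, E→F1 6×9=54, F→F1 7×2=14, G→F1 20×7=140, H→F3 11×2=22
  haulage cost 424, fixed 134 → total 558.
Compare {F1, F3, F6}: haulage cost 378 + fixed 222 = 600.
Compare {F2, F3}: haulage cost 440 + fixed 161 = 601.
Compare {F1, F5}: haulage cost 450 + fixed 155 = 605.
All other subsets cost ≥ 600. Minimum total cost: 558.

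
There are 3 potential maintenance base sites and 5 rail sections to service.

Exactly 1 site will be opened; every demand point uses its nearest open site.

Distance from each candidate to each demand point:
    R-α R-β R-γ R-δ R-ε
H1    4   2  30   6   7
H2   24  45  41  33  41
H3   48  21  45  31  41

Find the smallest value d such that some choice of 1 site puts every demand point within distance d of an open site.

Open {H1}.
  Farthest demand point is R-γ at distance 30 (to H1); all others are ≤ 30.
With {H2} the worst case is 45.
With {H3} the worst case is 48.
No size-1 selection achieves below 30.

30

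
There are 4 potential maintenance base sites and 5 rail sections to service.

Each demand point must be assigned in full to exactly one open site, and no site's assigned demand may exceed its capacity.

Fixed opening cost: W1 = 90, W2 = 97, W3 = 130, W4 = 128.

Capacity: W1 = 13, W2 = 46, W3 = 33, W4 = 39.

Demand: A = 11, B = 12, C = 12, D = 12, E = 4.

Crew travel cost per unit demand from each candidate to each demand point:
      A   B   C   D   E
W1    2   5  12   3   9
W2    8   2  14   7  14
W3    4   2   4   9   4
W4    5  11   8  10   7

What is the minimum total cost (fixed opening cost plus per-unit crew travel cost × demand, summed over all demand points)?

Open {W2, W3}; cheapest assignment that respects the capacities:
  W2 (cap 46, load 24): B, D — cost 12×2 + 12×7 = 108
  W3 (cap 33, load 27): A, C, E — cost 11×4 + 12×4 + 4×4 = 108
  Shipping 216, fixed 227 → total 443.
  Any other capacity-feasible assignment to {W2, W3} ships for at least 216.
Compare {W1, W2, W3}: its best feasible assignment gives total 485.
Compare {W2, W4}: its best feasible assignment gives total 512.
Every other set of open sites that can feasibly serve all demand totals ≥ 485 even under its best assignment. Minimum: 443.

443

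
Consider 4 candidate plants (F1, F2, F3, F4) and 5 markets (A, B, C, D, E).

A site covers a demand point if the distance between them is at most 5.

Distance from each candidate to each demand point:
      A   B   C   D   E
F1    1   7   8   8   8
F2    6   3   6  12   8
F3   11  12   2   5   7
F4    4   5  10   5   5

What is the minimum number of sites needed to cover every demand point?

Coverage sets (demand points within 5 of each site):
  F1: {A}
  F2: {B}
  F3: {C, D}
  F4: {A, B, D, E}
No single site covers all 5 demand points.
But {F3, F4} covers everything, so the minimum is 2.

2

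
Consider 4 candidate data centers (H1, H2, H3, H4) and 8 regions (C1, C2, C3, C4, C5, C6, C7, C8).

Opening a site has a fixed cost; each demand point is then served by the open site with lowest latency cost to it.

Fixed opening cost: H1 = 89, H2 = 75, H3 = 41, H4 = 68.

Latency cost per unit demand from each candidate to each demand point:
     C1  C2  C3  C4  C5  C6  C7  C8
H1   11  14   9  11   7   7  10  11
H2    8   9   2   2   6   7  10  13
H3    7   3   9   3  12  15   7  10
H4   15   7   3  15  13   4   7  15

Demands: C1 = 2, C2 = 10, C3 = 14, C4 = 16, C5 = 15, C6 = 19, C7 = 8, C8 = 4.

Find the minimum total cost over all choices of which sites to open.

Open {H2, H3}: assign each demand point to its cheapest open site.
  C1→H3 2×7=14, C2→H3 10×3=30, C3→H2 14×2=28, C4→H2 16×2=32, C5→H2 15×6=90, C6→H2 19×7=133, C7→H3 8×7=56, C8→H3 4×10=40
  latency cost 423, fixed 116 → total 539.
Compare {H2, H3, H4}: latency cost 366 + fixed 184 = 550.
Compare {H2, H4}: latency cost 420 + fixed 143 = 563.
Compare {H3, H4}: latency cost 486 + fixed 109 = 595.
All other subsets cost ≥ 550. Minimum total cost: 539.

539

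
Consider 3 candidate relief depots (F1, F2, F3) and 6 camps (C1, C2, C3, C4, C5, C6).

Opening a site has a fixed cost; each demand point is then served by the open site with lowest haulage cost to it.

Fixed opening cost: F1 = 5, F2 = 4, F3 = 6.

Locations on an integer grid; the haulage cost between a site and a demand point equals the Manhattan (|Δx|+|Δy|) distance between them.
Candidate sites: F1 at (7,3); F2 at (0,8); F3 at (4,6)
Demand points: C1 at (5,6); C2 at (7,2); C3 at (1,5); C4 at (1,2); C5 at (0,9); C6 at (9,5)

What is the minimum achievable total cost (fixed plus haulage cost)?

31

Open {F1, F2}: assign each demand point to its cheapest open site.
  C1→F1 5, C2→F1 1, C3→F2 4, C4→F1 7, C5→F2 1, C6→F1 4
  haulage cost 22, fixed 9 → total 31.
Compare {F1, F2, F3}: haulage cost 18 + fixed 15 = 33.
Compare {F1, F3}: haulage cost 24 + fixed 11 = 35.
Compare {F2, F3}: haulage cost 26 + fixed 10 = 36.
All other subsets cost ≥ 33. Minimum total cost: 31.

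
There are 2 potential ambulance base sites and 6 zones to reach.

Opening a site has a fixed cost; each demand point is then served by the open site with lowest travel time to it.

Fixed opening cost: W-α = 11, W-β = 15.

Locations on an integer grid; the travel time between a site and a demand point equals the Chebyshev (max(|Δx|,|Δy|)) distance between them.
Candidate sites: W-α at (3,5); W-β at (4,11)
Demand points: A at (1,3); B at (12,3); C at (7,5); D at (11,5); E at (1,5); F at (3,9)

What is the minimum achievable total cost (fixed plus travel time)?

Open {W-α}: assign each demand point to its cheapest open site.
  A→W-α 2, B→W-α 9, C→W-α 4, D→W-α 8, E→W-α 2, F→W-α 4
  travel time 29, fixed 11 → total 40.
Compare {W-α, W-β}: travel time 25 + fixed 26 = 51.
Compare {W-β}: travel time 37 + fixed 15 = 52.

40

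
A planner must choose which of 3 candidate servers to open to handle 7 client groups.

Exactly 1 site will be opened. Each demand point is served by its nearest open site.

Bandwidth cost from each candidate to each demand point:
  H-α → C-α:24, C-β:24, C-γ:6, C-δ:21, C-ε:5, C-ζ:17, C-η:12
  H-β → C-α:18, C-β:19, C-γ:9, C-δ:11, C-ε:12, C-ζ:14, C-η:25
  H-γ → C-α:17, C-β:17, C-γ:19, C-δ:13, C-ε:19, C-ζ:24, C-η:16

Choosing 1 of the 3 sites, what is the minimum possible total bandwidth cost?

108

Open {H-β}.
  C-α→H-β 18, C-β→H-β 19, C-γ→H-β 9, C-δ→H-β 11, C-ε→H-β 12, C-ζ→H-β 14, C-η→H-β 25  ⇒ total 108.
Compare {H-α}: total 109.
Compare {H-γ}: total 125.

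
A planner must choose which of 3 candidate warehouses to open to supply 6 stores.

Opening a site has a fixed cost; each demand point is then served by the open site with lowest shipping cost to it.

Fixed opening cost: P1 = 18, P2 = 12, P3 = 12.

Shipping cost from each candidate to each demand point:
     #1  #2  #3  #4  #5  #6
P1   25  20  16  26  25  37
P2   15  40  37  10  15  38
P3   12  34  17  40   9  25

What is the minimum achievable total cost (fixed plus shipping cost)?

131

Open {P2, P3}: assign each demand point to its cheapest open site.
  #1→P3 12, #2→P3 34, #3→P3 17, #4→P2 10, #5→P3 9, #6→P3 25
  shipping cost 107, fixed 24 → total 131.
Compare {P1, P2, P3}: shipping cost 92 + fixed 42 = 134.
Compare {P1, P3}: shipping cost 108 + fixed 30 = 138.
Compare {P1, P2}: shipping cost 113 + fixed 30 = 143.
All other subsets cost ≥ 134. Minimum total cost: 131.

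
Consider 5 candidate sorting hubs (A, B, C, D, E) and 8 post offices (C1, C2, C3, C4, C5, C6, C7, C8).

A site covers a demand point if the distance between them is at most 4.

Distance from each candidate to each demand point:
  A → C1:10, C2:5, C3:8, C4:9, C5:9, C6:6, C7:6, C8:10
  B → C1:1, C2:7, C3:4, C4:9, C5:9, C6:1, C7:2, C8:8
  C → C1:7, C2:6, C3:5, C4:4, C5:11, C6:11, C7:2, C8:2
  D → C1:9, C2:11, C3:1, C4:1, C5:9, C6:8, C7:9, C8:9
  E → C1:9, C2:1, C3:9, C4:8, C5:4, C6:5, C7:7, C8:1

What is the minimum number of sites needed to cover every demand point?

3

Coverage sets (demand points within 4 of each site):
  A: {}
  B: {C1, C3, C6, C7}
  C: {C4, C7, C8}
  D: {C3, C4}
  E: {C2, C5, C8}
No 2 sites suffice: every size-2 union leaves at least one demand point uncovered.
But {B, C, E} covers everything, so the minimum is 3.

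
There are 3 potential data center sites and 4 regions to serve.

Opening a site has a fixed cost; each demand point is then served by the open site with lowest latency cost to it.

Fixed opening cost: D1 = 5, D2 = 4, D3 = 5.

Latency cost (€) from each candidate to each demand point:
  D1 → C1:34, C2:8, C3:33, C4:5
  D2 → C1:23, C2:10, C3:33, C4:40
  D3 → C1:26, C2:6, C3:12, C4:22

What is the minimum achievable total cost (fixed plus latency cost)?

59

Open {D1, D3}: assign each demand point to its cheapest open site.
  C1→D3 26, C2→D3 6, C3→D3 12, C4→D1 5
  latency cost 49, fixed 10 → total 59.
Compare {D1, D2, D3}: latency cost 46 + fixed 14 = 60.
Compare {D3}: latency cost 66 + fixed 5 = 71.
Compare {D2, D3}: latency cost 63 + fixed 9 = 72.
All other subsets cost ≥ 60. Minimum total cost: 59.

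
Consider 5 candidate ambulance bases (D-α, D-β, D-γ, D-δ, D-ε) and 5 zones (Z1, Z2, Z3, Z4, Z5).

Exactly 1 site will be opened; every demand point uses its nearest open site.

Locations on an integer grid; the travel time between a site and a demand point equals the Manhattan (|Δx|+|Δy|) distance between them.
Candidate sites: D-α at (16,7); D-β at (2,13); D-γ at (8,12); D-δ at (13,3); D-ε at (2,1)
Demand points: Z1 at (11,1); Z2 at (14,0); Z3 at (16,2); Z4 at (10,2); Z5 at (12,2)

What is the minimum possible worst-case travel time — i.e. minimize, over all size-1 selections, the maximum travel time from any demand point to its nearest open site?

Open {D-δ}.
  Farthest demand point is Z1 at travel time 4 (to D-δ); all others are ≤ 4.
With {D-α} the worst case is 11.
With {D-ε} the worst case is 15.
No size-1 selection achieves below 4.

4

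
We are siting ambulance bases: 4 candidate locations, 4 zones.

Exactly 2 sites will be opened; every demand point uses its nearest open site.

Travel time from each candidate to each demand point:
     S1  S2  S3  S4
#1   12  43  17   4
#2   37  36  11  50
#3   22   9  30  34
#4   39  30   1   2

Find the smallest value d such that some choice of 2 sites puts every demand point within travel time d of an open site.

Open {#1, #3}.
  Farthest demand point is S3 at travel time 17 (to #1); all others are ≤ 17.
With {#3, #4} the worst case is 22.
With {#1, #4} the worst case is 30.
No size-2 selection achieves below 17.

17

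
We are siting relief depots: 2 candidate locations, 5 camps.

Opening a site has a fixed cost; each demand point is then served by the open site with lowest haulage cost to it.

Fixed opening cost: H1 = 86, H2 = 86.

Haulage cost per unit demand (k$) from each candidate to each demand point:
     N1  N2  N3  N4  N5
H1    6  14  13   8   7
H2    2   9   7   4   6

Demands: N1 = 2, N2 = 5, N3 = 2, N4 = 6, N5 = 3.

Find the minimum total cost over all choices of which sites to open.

191

Open {H2}: assign each demand point to its cheapest open site.
  N1→H2 2×2=4, N2→H2 5×9=45, N3→H2 2×7=14, N4→H2 6×4=24, N5→H2 3×6=18
  haulage cost 105, fixed 86 → total 191.
Compare {H1}: haulage cost 177 + fixed 86 = 263.
Compare {H1, H2}: haulage cost 105 + fixed 172 = 277.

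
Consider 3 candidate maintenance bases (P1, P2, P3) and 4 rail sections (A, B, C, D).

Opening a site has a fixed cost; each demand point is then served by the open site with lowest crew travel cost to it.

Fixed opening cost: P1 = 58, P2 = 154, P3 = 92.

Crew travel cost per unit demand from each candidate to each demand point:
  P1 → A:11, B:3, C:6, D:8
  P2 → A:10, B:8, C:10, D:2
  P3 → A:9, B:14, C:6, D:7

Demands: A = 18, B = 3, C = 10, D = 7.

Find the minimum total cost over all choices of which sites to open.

Open {P1}: assign each demand point to its cheapest open site.
  A→P1 18×11=198, B→P1 3×3=9, C→P1 10×6=60, D→P1 7×8=56
  crew travel cost 323, fixed 58 → total 381.
Compare {P3}: crew travel cost 313 + fixed 92 = 405.
Compare {P1, P3}: crew travel cost 280 + fixed 150 = 430.
Compare {P2}: crew travel cost 318 + fixed 154 = 472.
All other subsets cost ≥ 405. Minimum total cost: 381.

381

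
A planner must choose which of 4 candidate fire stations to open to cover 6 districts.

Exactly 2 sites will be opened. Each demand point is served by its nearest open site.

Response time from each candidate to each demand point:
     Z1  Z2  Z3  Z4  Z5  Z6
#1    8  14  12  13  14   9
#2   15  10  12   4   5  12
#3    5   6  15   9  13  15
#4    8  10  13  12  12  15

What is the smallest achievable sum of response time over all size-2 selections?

Open {#2, #3}.
  Z1→#3 5, Z2→#3 6, Z3→#2 12, Z4→#2 4, Z5→#2 5, Z6→#2 12  ⇒ total 44.
Compare {#1, #2}: total 48.
Compare {#2, #4}: total 51.
No size-2 selection does better; minimum is 44.

44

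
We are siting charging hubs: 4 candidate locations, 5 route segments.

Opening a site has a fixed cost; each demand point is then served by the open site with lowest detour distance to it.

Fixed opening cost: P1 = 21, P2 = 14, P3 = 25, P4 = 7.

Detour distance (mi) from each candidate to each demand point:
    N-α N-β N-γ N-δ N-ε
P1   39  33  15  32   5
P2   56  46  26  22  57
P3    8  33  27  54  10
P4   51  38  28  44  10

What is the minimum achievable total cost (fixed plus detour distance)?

Open {P2, P3}: assign each demand point to its cheapest open site.
  N-α→P3 8, N-β→P3 33, N-γ→P2 26, N-δ→P2 22, N-ε→P3 10
  detour distance 99, fixed 39 → total 138.
Compare {P1, P3}: detour distance 93 + fixed 46 = 139.
Compare {P1, P2, P3}: detour distance 83 + fixed 60 = 143.
Compare {P1}: detour distance 124 + fixed 21 = 145.
All other subsets cost ≥ 139. Minimum total cost: 138.

138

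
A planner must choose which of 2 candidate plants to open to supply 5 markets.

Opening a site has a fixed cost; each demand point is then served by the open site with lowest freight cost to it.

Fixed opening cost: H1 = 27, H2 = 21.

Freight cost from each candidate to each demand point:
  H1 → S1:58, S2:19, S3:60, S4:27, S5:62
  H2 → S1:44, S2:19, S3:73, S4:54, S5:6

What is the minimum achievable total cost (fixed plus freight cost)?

Open {H1, H2}: assign each demand point to its cheapest open site.
  S1→H2 44, S2→H1 19, S3→H1 60, S4→H1 27, S5→H2 6
  freight cost 156, fixed 48 → total 204.
Compare {H2}: freight cost 196 + fixed 21 = 217.
Compare {H1}: freight cost 226 + fixed 27 = 253.

204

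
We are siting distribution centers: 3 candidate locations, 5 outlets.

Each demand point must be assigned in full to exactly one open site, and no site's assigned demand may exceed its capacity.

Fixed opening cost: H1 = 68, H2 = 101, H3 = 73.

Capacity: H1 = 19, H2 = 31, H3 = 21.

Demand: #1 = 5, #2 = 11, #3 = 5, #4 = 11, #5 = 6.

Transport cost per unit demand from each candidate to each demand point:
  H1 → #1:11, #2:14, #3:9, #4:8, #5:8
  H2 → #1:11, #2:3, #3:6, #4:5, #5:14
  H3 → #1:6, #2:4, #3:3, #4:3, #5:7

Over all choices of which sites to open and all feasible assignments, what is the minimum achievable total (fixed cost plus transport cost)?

349

Open {H2, H3}; cheapest assignment that respects the capacities:
  H2 (cap 31, load 22): #2, #4 — cost 11×3 + 11×5 = 88
  H3 (cap 21, load 16): #1, #3, #5 — cost 5×6 + 5×3 + 6×7 = 87
  Shipping 175, fixed 174 → total 349.
  Any other capacity-feasible assignment to {H2, H3} ships for at least 175.
Compare {H1, H3}: its best feasible assignment gives total 366.
Compare {H1, H2}: its best feasible assignment gives total 390.
Every other set of open sites that can feasibly serve all demand totals ≥ 366 even under its best assignment. Minimum: 349.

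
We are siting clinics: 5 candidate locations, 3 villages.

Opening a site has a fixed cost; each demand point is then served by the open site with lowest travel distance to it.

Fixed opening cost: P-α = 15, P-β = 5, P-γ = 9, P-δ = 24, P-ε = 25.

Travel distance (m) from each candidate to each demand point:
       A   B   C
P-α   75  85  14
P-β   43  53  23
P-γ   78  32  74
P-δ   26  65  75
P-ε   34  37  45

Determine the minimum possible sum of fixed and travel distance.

Open {P-β, P-γ}: assign each demand point to its cheapest open site.
  A→P-β 43, B→P-γ 32, C→P-β 23
  travel distance 98, fixed 14 → total 112.
Compare {P-α, P-β, P-γ}: travel distance 89 + fixed 29 = 118.
Compare {P-β, P-γ, P-δ}: travel distance 81 + fixed 38 = 119.
Compare {P-α, P-γ, P-δ}: travel distance 72 + fixed 48 = 120.
All other subsets cost ≥ 118. Minimum total cost: 112.

112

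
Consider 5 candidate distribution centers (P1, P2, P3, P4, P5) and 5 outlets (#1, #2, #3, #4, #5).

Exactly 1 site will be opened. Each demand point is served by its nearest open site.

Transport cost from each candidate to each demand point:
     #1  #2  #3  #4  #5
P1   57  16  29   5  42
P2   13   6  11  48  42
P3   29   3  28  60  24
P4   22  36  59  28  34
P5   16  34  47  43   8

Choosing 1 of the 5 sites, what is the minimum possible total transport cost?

120

Open {P2}.
  #1→P2 13, #2→P2 6, #3→P2 11, #4→P2 48, #5→P2 42  ⇒ total 120.
Compare {P3}: total 144.
Compare {P5}: total 148.
No size-1 selection does better; minimum is 120.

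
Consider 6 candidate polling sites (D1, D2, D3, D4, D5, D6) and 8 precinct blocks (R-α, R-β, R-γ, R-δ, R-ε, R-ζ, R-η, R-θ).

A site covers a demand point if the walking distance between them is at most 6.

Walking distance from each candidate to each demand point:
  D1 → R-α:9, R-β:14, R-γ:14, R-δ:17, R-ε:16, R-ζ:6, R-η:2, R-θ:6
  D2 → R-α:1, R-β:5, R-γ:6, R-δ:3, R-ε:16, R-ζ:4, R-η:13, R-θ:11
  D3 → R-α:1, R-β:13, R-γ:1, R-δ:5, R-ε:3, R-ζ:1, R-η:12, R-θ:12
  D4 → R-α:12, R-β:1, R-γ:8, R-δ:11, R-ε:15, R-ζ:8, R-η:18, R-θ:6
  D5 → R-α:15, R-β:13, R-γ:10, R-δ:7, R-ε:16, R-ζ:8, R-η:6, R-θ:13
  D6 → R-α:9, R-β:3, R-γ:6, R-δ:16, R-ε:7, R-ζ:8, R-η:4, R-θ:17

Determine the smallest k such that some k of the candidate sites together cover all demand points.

Coverage sets (demand points within 6 of each site):
  D1: {R-ζ, R-η, R-θ}
  D2: {R-α, R-β, R-γ, R-δ, R-ζ}
  D3: {R-α, R-γ, R-δ, R-ε, R-ζ}
  D4: {R-β, R-θ}
  D5: {R-η}
  D6: {R-β, R-γ, R-η}
No 2 sites suffice: every size-2 union leaves at least one demand point uncovered.
But {D1, D2, D3} covers everything, so the minimum is 3.

3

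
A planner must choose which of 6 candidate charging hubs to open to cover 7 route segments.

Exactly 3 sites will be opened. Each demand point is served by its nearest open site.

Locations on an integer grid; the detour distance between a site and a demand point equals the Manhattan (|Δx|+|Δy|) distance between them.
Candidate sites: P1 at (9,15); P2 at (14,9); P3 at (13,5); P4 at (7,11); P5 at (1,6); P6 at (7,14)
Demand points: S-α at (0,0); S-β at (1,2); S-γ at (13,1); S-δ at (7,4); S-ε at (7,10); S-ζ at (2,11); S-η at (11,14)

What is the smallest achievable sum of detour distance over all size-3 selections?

35

Open {P3, P4, P5}.
  S-α→P5 7, S-β→P5 4, S-γ→P3 4, S-δ→P3 7, S-ε→P4 1, S-ζ→P4 5, S-η→P4 7  ⇒ total 35.
Compare {P3, P5, P6}: total 36.
Compare {P1, P3, P5}: total 38.
No size-3 selection does better; minimum is 35.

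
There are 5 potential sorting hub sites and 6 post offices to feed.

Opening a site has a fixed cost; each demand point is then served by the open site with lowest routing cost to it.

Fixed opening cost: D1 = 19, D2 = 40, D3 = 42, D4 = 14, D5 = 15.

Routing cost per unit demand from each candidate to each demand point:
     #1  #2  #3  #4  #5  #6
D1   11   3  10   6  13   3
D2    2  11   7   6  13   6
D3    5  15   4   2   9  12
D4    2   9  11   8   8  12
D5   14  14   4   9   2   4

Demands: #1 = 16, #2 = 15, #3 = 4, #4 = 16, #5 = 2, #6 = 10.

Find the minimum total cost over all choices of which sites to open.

Open {D1, D3, D4}: assign each demand point to its cheapest open site.
  #1→D4 16×2=32, #2→D1 15×3=45, #3→D3 4×4=16, #4→D3 16×2=32, #5→D4 2×8=16, #6→D1 10×3=30
  routing cost 171, fixed 75 → total 246.
Compare {D1, D3, D4, D5}: routing cost 159 + fixed 90 = 249.
Compare {D1, D4, D5}: routing cost 223 + fixed 48 = 271.
Compare {D1, D2, D3}: routing cost 173 + fixed 101 = 274.
All other subsets cost ≥ 249. Minimum total cost: 246.

246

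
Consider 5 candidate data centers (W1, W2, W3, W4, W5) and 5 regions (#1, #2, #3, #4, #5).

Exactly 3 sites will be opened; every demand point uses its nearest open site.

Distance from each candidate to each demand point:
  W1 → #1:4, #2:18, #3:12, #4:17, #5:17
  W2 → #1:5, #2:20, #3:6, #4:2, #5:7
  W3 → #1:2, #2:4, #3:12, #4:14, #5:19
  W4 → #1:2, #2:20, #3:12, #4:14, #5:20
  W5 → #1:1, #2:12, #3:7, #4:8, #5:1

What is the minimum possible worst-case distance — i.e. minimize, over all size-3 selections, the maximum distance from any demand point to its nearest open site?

Open {W2, W3, W5}.
  Farthest demand point is #3 at distance 6 (to W2); all others are ≤ 6.
With {W1, W2, W3} the worst case is 7.
With {W2, W3, W4} the worst case is 7.
No size-3 selection achieves below 6.

6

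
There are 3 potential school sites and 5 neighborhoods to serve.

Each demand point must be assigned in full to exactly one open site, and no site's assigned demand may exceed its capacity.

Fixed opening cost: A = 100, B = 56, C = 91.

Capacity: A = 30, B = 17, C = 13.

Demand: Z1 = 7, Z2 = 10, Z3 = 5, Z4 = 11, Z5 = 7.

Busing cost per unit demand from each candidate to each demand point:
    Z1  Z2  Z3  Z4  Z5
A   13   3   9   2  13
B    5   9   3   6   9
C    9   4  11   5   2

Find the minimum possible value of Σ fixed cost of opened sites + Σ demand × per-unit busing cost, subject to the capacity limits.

Open {A, B}; cheapest assignment that respects the capacities:
  A (cap 30, load 28): Z2, Z4, Z5 — cost 10×3 + 11×2 + 7×13 = 143
  B (cap 17, load 12): Z1, Z3 — cost 7×5 + 5×3 = 50
  Shipping 193, fixed 156 → total 349.
  Any other capacity-feasible assignment to {A, B} ships for at least 193.
Compare {A, B, C}: its best feasible assignment gives total 363.
Compare {A, C}: its best feasible assignment gives total 403.
Every other set of open sites that can feasibly serve all demand totals ≥ 363 even under its best assignment. Minimum: 349.

349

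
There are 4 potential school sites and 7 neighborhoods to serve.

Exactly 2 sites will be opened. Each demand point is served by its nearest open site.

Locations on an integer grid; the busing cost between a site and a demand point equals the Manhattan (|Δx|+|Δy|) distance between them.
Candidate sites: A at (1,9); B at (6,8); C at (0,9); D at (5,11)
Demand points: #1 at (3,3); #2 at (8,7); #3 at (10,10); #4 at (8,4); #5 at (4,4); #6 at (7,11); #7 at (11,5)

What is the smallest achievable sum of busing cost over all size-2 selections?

39

Open {B, D}.
  #1→B 8, #2→B 3, #3→B 6, #4→B 6, #5→B 6, #6→D 2, #7→B 8  ⇒ total 39.
Compare {A, B}: total 41.
Compare {B, C}: total 41.
No size-2 selection does better; minimum is 39.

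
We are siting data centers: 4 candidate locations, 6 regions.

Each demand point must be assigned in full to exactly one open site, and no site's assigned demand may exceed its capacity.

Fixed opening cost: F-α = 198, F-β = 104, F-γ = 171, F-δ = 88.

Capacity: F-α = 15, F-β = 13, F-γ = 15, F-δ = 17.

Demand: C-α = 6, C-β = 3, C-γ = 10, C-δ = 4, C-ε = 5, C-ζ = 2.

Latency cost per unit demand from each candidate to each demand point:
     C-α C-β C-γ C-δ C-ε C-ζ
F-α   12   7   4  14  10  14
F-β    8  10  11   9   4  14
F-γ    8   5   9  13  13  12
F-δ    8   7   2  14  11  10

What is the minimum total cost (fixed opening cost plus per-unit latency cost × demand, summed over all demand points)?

385

Open {F-β, F-δ}; cheapest assignment that respects the capacities:
  F-β (cap 13, load 13): C-α, C-ε, C-ζ — cost 6×8 + 5×4 + 2×14 = 96
  F-δ (cap 17, load 17): C-β, C-γ, C-δ — cost 3×7 + 10×2 + 4×14 = 97
  Shipping 193, fixed 192 → total 385.
  Any other capacity-feasible assignment to {F-β, F-δ} ships for at least 193.
Compare {F-γ, F-δ}: its best feasible assignment gives total 469.
Compare {F-α, F-δ}: its best feasible assignment gives total 509.
Every other set of open sites that can feasibly serve all demand totals ≥ 469 even under its best assignment. Minimum: 385.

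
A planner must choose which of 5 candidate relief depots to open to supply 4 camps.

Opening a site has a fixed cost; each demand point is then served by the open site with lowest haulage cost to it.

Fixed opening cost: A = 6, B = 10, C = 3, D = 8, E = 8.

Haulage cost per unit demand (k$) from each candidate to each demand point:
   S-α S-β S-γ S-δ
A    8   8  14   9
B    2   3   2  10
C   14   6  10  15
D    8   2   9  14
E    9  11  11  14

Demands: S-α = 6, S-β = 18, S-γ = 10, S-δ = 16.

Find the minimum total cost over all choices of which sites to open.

236

Open {A, B, D}: assign each demand point to its cheapest open site.
  S-α→B 6×2=12, S-β→D 18×2=36, S-γ→B 10×2=20, S-δ→A 16×9=144
  haulage cost 212, fixed 24 → total 236.
Compare {A, B, C, D}: haulage cost 212 + fixed 27 = 239.
Compare {A, B, D, E}: haulage cost 212 + fixed 32 = 244.
Compare {A, B}: haulage cost 230 + fixed 16 = 246.
All other subsets cost ≥ 239. Minimum total cost: 236.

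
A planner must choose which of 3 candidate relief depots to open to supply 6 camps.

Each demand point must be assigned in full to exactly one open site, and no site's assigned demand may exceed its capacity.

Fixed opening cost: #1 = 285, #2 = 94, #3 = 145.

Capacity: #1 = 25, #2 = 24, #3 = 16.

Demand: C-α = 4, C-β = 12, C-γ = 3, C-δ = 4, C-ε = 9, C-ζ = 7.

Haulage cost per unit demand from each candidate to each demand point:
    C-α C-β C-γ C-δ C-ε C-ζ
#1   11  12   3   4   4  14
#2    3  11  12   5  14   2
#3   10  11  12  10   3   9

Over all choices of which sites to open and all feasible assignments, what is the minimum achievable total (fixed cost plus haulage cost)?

Open {#2, #3}; cheapest assignment that respects the capacities:
  #2 (cap 24, load 23): C-α, C-β, C-ζ — cost 4×3 + 12×11 + 7×2 = 158
  #3 (cap 16, load 16): C-γ, C-δ, C-ε — cost 3×12 + 4×10 + 9×3 = 103
  Shipping 261, fixed 239 → total 500.
  Any other capacity-feasible assignment to {#2, #3} ships for at least 261.
Compare {#1, #2}: its best feasible assignment gives total 598.
Compare {#1, #3}: its best feasible assignment gives total 733.
Every other set of open sites that can feasibly serve all demand totals ≥ 598 even under its best assignment. Minimum: 500.

500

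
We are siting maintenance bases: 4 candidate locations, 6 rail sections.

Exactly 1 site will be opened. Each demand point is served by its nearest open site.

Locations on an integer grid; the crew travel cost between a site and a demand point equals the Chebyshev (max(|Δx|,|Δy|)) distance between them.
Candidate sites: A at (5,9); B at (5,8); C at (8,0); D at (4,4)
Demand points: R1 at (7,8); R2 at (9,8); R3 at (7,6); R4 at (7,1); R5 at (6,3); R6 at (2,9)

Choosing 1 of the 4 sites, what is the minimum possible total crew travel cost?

22

Open {D}.
  R1→D 4, R2→D 5, R3→D 3, R4→D 3, R5→D 2, R6→D 5  ⇒ total 22.
Compare {B}: total 23.
Compare {A}: total 26.
No size-1 selection does better; minimum is 22.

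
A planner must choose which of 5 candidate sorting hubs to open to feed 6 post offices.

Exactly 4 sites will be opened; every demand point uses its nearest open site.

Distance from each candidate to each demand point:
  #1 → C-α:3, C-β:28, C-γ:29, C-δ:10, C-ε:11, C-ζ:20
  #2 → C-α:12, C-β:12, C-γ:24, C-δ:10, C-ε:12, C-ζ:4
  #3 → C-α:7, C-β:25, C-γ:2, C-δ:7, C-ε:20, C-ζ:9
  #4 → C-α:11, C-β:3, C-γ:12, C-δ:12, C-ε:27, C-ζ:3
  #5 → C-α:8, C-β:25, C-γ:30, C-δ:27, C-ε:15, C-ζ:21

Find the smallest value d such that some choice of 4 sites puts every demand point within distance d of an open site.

11

Open {#1, #2, #3, #4}.
  Farthest demand point is C-ε at distance 11 (to #1); all others are ≤ 11.
With {#1, #3, #4, #5} the worst case is 11.
With {#1, #2, #3, #5} the worst case is 12.
No size-4 selection achieves below 11.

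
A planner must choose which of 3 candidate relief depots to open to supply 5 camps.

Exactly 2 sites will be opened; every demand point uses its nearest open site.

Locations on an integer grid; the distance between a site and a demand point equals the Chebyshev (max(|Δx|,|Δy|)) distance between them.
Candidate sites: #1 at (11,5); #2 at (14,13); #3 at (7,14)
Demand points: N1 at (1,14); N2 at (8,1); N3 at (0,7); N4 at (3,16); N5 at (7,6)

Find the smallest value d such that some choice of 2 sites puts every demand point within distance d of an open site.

7

Open {#1, #3}.
  Farthest demand point is N3 at distance 7 (to #3); all others are ≤ 7.
With {#1, #2} the worst case is 11.
With {#2, #3} the worst case is 12.
No size-2 selection achieves below 7.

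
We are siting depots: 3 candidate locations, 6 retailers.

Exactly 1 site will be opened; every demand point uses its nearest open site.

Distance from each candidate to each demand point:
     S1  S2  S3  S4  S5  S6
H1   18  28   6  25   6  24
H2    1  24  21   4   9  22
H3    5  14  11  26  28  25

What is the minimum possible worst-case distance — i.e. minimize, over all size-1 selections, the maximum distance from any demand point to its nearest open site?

Open {H2}.
  Farthest demand point is S2 at distance 24 (to H2); all others are ≤ 24.
With {H1} the worst case is 28.
With {H3} the worst case is 28.
No size-1 selection achieves below 24.

24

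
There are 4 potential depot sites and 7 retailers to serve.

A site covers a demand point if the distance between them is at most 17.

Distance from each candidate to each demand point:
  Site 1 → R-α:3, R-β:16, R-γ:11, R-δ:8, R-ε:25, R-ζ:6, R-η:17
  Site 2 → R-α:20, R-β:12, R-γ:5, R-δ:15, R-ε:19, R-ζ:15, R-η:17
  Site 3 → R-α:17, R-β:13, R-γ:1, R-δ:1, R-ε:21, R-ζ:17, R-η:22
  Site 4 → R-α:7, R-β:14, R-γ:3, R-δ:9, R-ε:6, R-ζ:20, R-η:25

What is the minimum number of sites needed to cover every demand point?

Coverage sets (demand points within 17 of each site):
  Site 1: {R-α, R-β, R-γ, R-δ, R-ζ, R-η}
  Site 2: {R-β, R-γ, R-δ, R-ζ, R-η}
  Site 3: {R-α, R-β, R-γ, R-δ, R-ζ}
  Site 4: {R-α, R-β, R-γ, R-δ, R-ε}
No single site covers all 7 demand points.
But {Site 1, Site 4} covers everything, so the minimum is 2.

2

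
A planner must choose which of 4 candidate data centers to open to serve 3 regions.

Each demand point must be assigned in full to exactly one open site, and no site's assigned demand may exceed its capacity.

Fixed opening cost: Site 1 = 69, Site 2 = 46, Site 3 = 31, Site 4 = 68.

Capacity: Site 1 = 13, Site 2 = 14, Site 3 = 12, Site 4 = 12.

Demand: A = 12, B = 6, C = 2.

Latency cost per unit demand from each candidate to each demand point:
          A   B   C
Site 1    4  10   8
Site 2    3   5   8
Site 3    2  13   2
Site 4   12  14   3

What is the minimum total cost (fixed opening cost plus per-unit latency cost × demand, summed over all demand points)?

147

Open {Site 2, Site 3}; cheapest assignment that respects the capacities:
  Site 2 (cap 14, load 8): B, C — cost 6×5 + 2×8 = 46
  Site 3 (cap 12, load 12): A — cost 12×2 = 24
  Shipping 70, fixed 77 → total 147.
  Any other capacity-feasible assignment to {Site 2, Site 3} ships for at least 70.
Compare {Site 1, Site 3}: its best feasible assignment gives total 200.
Compare {Site 2, Site 3, Site 4}: its best feasible assignment gives total 205.
Every other set of open sites that can feasibly serve all demand totals ≥ 200 even under its best assignment. Minimum: 147.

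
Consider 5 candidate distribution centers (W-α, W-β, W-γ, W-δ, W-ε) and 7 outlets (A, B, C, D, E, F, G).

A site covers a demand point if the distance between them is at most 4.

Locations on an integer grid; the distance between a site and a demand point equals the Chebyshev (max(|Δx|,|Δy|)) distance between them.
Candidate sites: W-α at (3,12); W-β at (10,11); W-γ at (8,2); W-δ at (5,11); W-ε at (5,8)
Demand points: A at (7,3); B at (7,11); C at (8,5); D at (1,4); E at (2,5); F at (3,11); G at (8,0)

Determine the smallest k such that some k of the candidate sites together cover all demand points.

2

Coverage sets (demand points within 4 of each site):
  W-α: {B, F}
  W-β: {B}
  W-γ: {A, C, G}
  W-δ: {B, F}
  W-ε: {B, C, D, E, F}
No single site covers all 7 demand points.
But {W-γ, W-ε} covers everything, so the minimum is 2.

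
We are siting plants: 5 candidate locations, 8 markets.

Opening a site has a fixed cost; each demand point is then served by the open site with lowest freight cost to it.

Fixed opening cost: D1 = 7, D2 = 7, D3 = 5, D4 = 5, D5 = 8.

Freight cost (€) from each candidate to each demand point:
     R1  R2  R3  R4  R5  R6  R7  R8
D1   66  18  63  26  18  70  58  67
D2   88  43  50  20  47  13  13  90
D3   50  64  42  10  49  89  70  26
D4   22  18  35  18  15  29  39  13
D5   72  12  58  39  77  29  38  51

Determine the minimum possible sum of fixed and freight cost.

156

Open {D2, D3, D4}: assign each demand point to its cheapest open site.
  R1→D4 22, R2→D4 18, R3→D4 35, R4→D3 10, R5→D4 15, R6→D2 13, R7→D2 13, R8→D4 13
  freight cost 139, fixed 17 → total 156.
Compare {D2, D3, D4, D5}: freight cost 133 + fixed 25 = 158.
Compare {D2, D4}: freight cost 147 + fixed 12 = 159.
Compare {D2, D4, D5}: freight cost 141 + fixed 20 = 161.
All other subsets cost ≥ 158. Minimum total cost: 156.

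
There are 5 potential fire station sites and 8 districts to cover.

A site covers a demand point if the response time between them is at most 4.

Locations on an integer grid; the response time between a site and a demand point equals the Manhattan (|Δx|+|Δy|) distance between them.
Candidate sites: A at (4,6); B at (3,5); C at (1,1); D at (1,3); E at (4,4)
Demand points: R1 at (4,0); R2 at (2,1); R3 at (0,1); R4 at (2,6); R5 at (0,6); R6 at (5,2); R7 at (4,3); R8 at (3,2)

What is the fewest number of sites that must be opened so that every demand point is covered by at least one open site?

Coverage sets (demand points within 4 of each site):
  A: {R4, R5, R7}
  B: {R4, R5, R7, R8}
  C: {R1, R2, R3, R8}
  D: {R2, R3, R4, R5, R7, R8}
  E: {R1, R4, R6, R7, R8}
No single site covers all 8 demand points.
But {D, E} covers everything, so the minimum is 2.

2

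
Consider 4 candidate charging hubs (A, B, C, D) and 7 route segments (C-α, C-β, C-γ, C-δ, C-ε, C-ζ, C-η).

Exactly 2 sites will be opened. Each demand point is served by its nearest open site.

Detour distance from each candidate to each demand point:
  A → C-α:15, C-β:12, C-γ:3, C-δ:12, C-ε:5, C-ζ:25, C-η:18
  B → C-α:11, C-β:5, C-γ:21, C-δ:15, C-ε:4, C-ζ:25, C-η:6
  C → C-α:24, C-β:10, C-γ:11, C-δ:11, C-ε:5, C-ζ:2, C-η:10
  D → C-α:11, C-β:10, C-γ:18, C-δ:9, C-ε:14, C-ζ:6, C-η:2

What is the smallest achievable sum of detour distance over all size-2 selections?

46

Open {A, D}.
  C-α→D 11, C-β→D 10, C-γ→A 3, C-δ→D 9, C-ε→A 5, C-ζ→D 6, C-η→D 2  ⇒ total 46.
Compare {B, C}: total 50.
Compare {C, D}: total 50.
No size-2 selection does better; minimum is 46.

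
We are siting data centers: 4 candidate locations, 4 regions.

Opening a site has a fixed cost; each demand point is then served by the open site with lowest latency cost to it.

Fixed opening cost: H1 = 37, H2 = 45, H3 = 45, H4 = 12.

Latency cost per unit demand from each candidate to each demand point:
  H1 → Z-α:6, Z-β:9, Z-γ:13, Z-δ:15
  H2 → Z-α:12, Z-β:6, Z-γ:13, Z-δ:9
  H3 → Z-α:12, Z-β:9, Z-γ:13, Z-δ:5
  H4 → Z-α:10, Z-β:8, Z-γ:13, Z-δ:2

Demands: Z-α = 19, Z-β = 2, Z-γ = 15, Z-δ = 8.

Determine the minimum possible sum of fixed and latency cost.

390

Open {H1, H4}: assign each demand point to its cheapest open site.
  Z-α→H1 19×6=114, Z-β→H4 2×8=16, Z-γ→H1 15×13=195, Z-δ→H4 8×2=16
  latency cost 341, fixed 49 → total 390.
Compare {H4}: latency cost 417 + fixed 12 = 429.
Compare {H1, H2, H4}: latency cost 337 + fixed 94 = 431.
Compare {H1, H3, H4}: latency cost 341 + fixed 94 = 435.
All other subsets cost ≥ 429. Minimum total cost: 390.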